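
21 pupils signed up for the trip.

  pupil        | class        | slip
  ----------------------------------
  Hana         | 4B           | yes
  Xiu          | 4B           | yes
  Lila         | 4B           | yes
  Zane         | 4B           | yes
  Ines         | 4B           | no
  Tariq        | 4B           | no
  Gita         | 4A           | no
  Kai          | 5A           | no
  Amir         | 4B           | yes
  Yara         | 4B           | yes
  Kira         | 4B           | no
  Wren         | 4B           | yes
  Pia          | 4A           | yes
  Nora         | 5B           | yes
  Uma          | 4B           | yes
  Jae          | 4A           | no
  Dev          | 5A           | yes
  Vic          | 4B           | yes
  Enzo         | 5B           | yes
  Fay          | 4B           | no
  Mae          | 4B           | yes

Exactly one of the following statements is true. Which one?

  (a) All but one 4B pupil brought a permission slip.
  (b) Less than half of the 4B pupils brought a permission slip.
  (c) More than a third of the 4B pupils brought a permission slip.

|A| = 14, |A ∩ B| = 10, |A ∖ B| = 4.
(a) requires |A ∖ B| = 1: false.
(b) requires |A ∩ B| < |A ∖ B|: false.
(c) requires |A ∩ B| / |A| > 1/3: true.

(c)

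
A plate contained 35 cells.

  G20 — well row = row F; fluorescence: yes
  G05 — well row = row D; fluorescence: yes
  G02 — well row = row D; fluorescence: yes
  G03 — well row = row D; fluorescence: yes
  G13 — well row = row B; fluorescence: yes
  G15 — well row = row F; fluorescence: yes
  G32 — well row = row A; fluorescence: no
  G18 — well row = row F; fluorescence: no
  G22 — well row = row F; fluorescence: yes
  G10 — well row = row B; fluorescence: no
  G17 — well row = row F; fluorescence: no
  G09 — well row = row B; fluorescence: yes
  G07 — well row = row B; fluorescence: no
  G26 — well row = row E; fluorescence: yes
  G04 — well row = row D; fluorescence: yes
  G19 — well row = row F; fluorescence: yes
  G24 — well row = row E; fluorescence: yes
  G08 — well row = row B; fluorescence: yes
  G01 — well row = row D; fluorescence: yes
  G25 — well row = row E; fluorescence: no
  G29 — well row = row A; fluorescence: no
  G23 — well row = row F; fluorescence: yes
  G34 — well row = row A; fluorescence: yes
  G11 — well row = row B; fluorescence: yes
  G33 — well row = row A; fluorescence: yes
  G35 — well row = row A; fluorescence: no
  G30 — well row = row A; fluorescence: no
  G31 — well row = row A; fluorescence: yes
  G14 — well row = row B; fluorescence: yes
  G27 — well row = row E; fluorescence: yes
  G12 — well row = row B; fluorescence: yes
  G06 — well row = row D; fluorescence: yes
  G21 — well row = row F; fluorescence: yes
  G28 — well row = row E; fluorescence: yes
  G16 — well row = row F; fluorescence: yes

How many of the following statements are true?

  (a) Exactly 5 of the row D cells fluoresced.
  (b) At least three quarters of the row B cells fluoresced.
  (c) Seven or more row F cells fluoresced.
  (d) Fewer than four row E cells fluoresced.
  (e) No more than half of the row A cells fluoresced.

(a) row D: |A| = 6, |A ∩ B| = 6; needs |A ∩ B| = 5 — false.
(b) row B: |A| = 8, |A ∩ B| = 6; needs |A ∩ B| / |A| ≥ 3/4 — true.
(c) row F: |A| = 9, |A ∩ B| = 7; needs |A ∩ B| ≥ 7 — true.
(d) row E: |A| = 5, |A ∩ B| = 4; needs |A ∩ B| < 4 — false.
(e) row A: |A| = 7, |A ∩ B| = 3; needs |A ∩ B| ≤ |A ∖ B| — true.

3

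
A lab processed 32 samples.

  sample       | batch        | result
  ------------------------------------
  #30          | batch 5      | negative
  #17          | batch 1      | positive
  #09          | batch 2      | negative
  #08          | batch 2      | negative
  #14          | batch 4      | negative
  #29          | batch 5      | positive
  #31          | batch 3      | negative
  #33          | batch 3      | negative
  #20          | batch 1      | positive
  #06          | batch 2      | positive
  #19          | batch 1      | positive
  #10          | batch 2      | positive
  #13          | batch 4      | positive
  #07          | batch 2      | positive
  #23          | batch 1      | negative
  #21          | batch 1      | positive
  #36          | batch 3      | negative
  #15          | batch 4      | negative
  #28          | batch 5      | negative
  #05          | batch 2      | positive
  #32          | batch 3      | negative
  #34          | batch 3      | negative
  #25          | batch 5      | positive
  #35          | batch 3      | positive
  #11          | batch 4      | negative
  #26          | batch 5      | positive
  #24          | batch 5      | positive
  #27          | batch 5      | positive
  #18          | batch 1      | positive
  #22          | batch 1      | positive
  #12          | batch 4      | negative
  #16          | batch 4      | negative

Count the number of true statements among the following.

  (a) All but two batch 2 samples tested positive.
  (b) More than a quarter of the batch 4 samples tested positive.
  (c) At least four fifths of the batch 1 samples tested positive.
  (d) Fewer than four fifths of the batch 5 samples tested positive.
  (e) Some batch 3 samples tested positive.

(a) batch 2: |A| = 6, |A ∩ B| = 4; needs |A ∖ B| = 2 — true.
(b) batch 4: |A| = 6, |A ∩ B| = 1; needs |A ∩ B| / |A| > 1/4 — false.
(c) batch 1: |A| = 7, |A ∩ B| = 6; needs |A ∩ B| / |A| ≥ 4/5 — true.
(d) batch 5: |A| = 7, |A ∩ B| = 5; needs |A ∩ B| / |A| < 4/5 — true.
(e) batch 3: |A| = 6, |A ∩ B| = 1; needs A ∩ B ≠ ∅ (|A ∩ B| ≥ 1) — true.

4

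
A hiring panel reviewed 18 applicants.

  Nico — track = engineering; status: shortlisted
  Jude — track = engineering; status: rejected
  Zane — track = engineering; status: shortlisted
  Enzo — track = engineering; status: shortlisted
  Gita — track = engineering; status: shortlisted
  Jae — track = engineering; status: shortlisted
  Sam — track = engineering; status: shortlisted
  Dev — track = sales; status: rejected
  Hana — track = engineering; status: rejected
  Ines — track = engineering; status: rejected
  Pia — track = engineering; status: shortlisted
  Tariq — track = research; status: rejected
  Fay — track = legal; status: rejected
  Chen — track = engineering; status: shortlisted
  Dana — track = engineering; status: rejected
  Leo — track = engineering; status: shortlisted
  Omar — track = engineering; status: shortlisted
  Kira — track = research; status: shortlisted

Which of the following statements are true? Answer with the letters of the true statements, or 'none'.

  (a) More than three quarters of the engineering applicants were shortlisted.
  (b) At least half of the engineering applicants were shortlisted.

|A| = 14, |A ∩ B| = 10, |A ∖ B| = 4.
(a) |A ∩ B| / |A| > 3/4: fails.
(b) |A ∩ B| ≥ |A ∖ B|: holds.

(b)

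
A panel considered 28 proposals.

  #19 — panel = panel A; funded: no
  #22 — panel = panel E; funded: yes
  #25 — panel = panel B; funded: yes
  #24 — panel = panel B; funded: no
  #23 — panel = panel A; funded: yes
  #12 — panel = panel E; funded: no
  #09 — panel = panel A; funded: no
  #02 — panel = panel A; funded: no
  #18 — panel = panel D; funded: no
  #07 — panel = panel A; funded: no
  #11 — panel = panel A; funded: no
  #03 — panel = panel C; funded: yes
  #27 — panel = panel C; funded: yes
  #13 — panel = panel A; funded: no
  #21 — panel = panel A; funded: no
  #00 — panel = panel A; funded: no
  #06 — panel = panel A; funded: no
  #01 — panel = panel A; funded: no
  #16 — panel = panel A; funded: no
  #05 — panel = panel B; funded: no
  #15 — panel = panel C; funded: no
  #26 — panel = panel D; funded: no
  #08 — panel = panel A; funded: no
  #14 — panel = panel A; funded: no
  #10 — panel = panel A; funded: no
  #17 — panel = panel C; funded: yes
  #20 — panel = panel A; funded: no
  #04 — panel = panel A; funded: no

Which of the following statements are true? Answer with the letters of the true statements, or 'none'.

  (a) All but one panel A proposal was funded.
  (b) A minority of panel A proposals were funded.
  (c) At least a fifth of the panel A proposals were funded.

(b)

|A| = 17, |A ∩ B| = 1, |A ∖ B| = 16.
(a) |A ∖ B| = 1: fails.
(b) |A ∩ B| < |A ∖ B|: holds.
(c) |A ∩ B| / |A| ≥ 1/5: fails.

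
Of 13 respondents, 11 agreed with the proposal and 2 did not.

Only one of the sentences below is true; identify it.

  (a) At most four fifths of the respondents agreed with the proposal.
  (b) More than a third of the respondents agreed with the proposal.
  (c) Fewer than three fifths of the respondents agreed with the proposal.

(b)

|A| = 13, |A ∩ B| = 11, |A ∖ B| = 2.
(a) requires |A ∩ B| / |A| ≤ 4/5: false.
(b) requires |A ∩ B| / |A| > 1/3: true.
(c) requires |A ∩ B| / |A| < 3/5: false.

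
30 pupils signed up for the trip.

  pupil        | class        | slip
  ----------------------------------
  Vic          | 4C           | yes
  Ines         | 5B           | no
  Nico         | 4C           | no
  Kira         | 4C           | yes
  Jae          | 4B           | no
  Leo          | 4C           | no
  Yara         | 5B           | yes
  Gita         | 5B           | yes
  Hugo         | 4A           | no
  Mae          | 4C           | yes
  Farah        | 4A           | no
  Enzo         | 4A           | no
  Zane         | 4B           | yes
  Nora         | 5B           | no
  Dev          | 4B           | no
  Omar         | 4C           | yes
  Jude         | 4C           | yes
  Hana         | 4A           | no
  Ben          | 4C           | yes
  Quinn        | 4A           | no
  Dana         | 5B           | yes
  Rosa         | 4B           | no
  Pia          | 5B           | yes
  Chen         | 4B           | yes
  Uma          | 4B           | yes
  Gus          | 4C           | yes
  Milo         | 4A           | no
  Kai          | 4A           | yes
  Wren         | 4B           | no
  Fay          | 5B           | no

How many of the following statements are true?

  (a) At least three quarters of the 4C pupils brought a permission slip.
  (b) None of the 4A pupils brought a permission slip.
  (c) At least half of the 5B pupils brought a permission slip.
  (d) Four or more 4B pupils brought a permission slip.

(a) 4C: |A| = 9, |A ∩ B| = 7; needs |A ∩ B| / |A| ≥ 3/4 — true.
(b) 4A: |A| = 7, |A ∩ B| = 1; needs A ∩ B = ∅ (|A ∩ B| = 0) — false.
(c) 5B: |A| = 7, |A ∩ B| = 4; needs |A ∩ B| ≥ |A ∖ B| — true.
(d) 4B: |A| = 7, |A ∩ B| = 3; needs |A ∩ B| ≥ 4 — false.

2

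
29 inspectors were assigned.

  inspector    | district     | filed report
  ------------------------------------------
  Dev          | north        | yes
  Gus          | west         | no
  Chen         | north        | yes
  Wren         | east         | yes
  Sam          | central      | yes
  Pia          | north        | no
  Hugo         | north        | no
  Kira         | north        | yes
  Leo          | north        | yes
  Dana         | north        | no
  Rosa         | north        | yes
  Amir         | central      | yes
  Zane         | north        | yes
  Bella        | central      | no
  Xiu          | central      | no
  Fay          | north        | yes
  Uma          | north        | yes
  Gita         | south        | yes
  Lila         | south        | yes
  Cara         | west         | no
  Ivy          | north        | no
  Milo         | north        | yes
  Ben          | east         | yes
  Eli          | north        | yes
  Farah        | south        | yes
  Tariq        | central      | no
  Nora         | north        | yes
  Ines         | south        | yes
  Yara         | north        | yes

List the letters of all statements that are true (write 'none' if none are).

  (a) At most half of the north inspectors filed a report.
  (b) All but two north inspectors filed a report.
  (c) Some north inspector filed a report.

(c)

|A| = 16, |A ∩ B| = 12, |A ∖ B| = 4.
(a) |A ∩ B| ≤ |A ∖ B|: fails.
(b) |A ∖ B| = 2: fails.
(c) A ∩ B ≠ ∅ (|A ∩ B| ≥ 1): holds.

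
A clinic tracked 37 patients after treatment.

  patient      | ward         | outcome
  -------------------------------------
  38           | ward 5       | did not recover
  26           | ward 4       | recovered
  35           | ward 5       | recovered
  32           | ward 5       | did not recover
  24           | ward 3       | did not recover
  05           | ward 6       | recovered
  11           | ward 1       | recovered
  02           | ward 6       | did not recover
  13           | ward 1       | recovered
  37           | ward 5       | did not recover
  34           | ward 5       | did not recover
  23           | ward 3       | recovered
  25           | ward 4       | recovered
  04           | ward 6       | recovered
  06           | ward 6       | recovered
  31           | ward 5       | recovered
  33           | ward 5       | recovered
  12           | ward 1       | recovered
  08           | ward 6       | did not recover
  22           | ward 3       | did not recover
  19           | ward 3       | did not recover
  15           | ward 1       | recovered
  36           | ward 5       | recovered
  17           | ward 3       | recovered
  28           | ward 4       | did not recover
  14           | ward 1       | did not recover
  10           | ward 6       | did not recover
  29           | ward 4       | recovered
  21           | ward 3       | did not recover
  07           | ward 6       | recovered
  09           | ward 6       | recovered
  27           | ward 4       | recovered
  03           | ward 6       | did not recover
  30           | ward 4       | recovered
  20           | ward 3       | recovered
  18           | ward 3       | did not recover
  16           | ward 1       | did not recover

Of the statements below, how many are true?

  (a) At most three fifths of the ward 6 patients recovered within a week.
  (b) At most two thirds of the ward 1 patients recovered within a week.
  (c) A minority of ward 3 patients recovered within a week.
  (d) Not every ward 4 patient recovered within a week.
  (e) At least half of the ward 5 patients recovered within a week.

(a) ward 6: |A| = 9, |A ∩ B| = 5; needs |A ∩ B| / |A| ≤ 3/5 — true.
(b) ward 1: |A| = 6, |A ∩ B| = 4; needs |A ∩ B| / |A| ≤ 2/3 — true.
(c) ward 3: |A| = 8, |A ∩ B| = 3; needs |A ∩ B| < |A ∖ B| — true.
(d) ward 4: |A| = 6, |A ∩ B| = 5; needs A ⊄ B (|A ∖ B| ≥ 1) — true.
(e) ward 5: |A| = 8, |A ∩ B| = 4; needs |A ∩ B| ≥ |A ∖ B| — true.

5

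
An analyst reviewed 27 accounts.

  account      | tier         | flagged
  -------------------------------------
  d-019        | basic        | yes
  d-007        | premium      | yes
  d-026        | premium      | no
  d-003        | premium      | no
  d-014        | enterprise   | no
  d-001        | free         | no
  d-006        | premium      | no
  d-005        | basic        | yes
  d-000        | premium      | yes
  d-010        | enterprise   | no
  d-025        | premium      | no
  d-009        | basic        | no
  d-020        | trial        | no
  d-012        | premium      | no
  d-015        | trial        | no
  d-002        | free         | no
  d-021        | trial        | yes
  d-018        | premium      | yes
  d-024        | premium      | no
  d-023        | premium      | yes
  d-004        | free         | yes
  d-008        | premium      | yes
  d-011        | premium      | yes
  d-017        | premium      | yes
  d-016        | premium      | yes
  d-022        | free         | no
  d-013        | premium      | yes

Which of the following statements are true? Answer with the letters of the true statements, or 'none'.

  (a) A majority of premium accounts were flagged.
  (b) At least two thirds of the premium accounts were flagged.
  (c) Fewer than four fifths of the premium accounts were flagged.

(a), (c)

|A| = 15, |A ∩ B| = 9, |A ∖ B| = 6.
(a) |A ∩ B| > |A ∖ B|: holds.
(b) |A ∩ B| / |A| ≥ 2/3: fails.
(c) |A ∩ B| / |A| < 4/5: holds.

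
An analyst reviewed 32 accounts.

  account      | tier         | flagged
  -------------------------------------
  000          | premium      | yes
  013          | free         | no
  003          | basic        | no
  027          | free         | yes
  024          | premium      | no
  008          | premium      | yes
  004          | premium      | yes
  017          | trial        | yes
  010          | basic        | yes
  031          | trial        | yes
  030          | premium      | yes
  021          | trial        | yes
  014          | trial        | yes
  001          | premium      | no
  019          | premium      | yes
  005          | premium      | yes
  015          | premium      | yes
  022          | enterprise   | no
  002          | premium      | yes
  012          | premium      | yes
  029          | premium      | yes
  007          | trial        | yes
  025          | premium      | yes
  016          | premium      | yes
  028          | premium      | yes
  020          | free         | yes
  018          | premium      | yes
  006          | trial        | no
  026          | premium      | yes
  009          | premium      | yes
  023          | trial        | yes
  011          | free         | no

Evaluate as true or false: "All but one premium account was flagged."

The determiner here denotes the relation: |A ∖ B| = 1.
|A| = 18, |A ∩ B| = 16, |A ∖ B| = 2.
|A ∖ B| = 2, so the statement is false.

False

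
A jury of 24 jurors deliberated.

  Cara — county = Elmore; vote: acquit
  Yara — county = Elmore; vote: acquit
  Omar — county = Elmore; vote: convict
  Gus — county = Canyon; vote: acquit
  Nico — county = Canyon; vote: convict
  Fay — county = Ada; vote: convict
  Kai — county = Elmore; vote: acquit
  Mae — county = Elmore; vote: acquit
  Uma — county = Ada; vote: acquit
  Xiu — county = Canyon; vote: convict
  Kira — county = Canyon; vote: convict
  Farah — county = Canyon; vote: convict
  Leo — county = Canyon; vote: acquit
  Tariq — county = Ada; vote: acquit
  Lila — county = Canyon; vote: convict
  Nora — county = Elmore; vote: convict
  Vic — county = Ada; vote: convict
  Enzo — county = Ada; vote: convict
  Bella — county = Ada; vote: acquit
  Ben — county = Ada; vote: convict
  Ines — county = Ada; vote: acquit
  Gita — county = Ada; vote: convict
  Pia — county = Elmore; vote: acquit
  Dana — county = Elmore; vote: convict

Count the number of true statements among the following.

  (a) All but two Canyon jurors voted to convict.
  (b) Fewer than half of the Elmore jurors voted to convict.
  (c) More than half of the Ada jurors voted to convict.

(a) Canyon: |A| = 7, |A ∩ B| = 5; needs |A ∖ B| = 2 — true.
(b) Elmore: |A| = 8, |A ∩ B| = 3; needs |A ∩ B| < |A ∖ B| — true.
(c) Ada: |A| = 9, |A ∩ B| = 5; needs |A ∩ B| > |A ∖ B| — true.

3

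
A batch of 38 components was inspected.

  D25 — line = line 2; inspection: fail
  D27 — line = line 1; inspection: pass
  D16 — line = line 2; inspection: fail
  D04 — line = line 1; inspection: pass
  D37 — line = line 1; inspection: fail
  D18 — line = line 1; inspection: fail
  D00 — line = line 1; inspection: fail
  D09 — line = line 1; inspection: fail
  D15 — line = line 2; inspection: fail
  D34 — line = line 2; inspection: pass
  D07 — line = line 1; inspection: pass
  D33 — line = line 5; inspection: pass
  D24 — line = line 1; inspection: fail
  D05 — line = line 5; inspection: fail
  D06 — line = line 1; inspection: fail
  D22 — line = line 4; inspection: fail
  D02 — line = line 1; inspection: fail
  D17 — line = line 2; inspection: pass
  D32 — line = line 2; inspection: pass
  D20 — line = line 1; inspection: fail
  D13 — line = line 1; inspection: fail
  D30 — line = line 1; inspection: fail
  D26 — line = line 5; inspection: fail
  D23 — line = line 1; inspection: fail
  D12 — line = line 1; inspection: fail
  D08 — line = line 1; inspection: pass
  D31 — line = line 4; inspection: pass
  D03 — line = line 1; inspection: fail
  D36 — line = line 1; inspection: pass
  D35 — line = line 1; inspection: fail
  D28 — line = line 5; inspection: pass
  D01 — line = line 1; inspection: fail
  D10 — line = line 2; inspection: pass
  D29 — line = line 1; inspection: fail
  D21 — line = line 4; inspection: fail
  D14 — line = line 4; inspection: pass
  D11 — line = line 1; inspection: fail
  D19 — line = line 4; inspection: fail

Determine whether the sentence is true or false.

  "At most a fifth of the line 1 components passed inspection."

The determiner here denotes the relation: |A ∩ B| / |A| ≤ 1/5.
|A| = 22, |A ∩ B| = 5, |A ∖ B| = 17.
|A ∩ B|/|A| = 5/22, so the statement is false.

False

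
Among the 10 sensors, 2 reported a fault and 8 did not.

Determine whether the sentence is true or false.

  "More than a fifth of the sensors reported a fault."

'More than a fifth of the sensors reported a fault' holds iff |A ∩ B| / |A| > 1/5.
|A| = 10, |A ∩ B| = 2, |A ∖ B| = 8.
|A ∩ B|/|A| = 2/10, so the statement is false.

False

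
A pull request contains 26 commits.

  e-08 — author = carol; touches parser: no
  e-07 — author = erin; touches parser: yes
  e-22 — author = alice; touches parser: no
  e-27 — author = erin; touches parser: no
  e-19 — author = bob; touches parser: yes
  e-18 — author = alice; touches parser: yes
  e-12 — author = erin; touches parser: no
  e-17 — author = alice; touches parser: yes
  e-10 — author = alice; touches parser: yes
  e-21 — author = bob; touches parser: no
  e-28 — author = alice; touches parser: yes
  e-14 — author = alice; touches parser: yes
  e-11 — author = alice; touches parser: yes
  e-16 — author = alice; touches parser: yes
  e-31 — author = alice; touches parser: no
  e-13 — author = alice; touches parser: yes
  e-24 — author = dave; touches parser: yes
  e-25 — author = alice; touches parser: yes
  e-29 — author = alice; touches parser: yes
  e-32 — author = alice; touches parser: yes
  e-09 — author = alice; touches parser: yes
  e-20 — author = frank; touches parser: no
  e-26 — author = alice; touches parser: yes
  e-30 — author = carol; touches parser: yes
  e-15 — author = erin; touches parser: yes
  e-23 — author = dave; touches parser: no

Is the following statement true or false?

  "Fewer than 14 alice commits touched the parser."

True

'Fewer than 14 alice commits touched the parser' holds iff |A ∩ B| < 14.
|A| = 15, |A ∩ B| = 13, |A ∖ B| = 2.
|A ∩ B| = 13, so the statement is true.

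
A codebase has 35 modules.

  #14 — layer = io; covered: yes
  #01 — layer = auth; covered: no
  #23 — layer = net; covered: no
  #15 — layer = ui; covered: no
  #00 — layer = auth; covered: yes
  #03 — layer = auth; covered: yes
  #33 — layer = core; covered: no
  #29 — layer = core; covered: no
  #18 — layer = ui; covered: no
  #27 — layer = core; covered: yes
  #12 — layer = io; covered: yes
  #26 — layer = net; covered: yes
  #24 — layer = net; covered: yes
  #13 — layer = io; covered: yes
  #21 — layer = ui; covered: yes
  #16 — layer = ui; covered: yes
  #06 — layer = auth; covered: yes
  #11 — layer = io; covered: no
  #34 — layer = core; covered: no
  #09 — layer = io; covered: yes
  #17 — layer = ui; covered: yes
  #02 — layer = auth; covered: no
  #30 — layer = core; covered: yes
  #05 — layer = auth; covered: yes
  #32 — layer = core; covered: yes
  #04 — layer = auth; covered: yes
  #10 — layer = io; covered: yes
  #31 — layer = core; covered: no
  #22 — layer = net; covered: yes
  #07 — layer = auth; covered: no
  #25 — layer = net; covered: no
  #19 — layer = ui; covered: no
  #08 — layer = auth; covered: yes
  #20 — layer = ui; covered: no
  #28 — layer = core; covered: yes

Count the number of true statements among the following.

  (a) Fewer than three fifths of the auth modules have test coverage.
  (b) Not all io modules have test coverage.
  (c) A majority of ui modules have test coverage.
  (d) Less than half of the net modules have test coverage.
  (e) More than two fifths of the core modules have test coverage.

(a) auth: |A| = 9, |A ∩ B| = 6; needs |A ∩ B| / |A| < 3/5 — false.
(b) io: |A| = 6, |A ∩ B| = 5; needs A ⊄ B (|A ∖ B| ≥ 1) — true.
(c) ui: |A| = 7, |A ∩ B| = 3; needs |A ∩ B| > |A ∖ B| — false.
(d) net: |A| = 5, |A ∩ B| = 3; needs |A ∩ B| < |A ∖ B| — false.
(e) core: |A| = 8, |A ∩ B| = 4; needs |A ∩ B| / |A| > 2/5 — true.

2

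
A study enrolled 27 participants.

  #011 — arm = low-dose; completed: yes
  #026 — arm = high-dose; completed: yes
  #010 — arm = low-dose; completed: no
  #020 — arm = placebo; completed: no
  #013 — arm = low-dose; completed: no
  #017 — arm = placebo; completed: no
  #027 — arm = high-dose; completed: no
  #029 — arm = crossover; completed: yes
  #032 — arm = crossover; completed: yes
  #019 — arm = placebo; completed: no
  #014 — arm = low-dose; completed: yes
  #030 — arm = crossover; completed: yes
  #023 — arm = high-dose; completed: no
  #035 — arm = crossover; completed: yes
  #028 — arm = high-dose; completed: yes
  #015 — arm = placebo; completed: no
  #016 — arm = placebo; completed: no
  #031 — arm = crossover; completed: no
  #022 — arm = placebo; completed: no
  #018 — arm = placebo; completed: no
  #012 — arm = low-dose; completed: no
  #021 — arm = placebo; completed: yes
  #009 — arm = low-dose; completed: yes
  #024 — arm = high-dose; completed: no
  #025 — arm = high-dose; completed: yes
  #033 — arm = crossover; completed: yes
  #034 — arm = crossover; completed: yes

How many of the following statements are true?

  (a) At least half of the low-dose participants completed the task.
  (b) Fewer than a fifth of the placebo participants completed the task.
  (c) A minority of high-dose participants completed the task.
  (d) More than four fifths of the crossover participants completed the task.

(a) low-dose: |A| = 6, |A ∩ B| = 3; needs |A ∩ B| ≥ |A ∖ B| — true.
(b) placebo: |A| = 8, |A ∩ B| = 1; needs |A ∩ B| / |A| < 1/5 — true.
(c) high-dose: |A| = 6, |A ∩ B| = 3; needs |A ∩ B| < |A ∖ B| — false.
(d) crossover: |A| = 7, |A ∩ B| = 6; needs |A ∩ B| / |A| > 4/5 — true.

3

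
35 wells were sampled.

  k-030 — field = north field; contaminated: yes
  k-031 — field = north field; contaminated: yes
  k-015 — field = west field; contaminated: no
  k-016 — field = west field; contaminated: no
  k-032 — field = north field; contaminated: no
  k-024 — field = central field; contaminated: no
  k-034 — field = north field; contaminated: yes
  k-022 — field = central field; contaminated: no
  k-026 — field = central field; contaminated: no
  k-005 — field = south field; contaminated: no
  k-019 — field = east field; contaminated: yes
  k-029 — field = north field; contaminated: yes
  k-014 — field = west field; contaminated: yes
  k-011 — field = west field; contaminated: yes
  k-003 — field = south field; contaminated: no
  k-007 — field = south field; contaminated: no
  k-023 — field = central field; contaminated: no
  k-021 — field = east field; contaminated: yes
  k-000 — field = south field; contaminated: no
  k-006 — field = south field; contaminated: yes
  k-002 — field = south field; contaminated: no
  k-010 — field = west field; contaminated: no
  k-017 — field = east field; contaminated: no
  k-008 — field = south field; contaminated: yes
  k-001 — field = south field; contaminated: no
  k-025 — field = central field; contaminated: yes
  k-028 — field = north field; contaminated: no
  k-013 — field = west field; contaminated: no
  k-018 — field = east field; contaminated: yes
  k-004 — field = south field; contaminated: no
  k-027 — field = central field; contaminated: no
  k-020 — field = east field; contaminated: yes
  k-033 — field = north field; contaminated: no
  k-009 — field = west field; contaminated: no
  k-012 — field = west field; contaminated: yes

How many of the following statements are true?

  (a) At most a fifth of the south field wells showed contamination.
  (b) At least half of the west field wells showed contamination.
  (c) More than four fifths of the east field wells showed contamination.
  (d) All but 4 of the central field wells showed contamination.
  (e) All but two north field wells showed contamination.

(a) south field: |A| = 9, |A ∩ B| = 2; needs |A ∩ B| / |A| ≤ 1/5 — false.
(b) west field: |A| = 8, |A ∩ B| = 3; needs |A ∩ B| ≥ |A ∖ B| — false.
(c) east field: |A| = 5, |A ∩ B| = 4; needs |A ∩ B| / |A| > 4/5 — false.
(d) central field: |A| = 6, |A ∩ B| = 1; needs |A ∖ B| = 4 — false.
(e) north field: |A| = 7, |A ∩ B| = 4; needs |A ∖ B| = 2 — false.

0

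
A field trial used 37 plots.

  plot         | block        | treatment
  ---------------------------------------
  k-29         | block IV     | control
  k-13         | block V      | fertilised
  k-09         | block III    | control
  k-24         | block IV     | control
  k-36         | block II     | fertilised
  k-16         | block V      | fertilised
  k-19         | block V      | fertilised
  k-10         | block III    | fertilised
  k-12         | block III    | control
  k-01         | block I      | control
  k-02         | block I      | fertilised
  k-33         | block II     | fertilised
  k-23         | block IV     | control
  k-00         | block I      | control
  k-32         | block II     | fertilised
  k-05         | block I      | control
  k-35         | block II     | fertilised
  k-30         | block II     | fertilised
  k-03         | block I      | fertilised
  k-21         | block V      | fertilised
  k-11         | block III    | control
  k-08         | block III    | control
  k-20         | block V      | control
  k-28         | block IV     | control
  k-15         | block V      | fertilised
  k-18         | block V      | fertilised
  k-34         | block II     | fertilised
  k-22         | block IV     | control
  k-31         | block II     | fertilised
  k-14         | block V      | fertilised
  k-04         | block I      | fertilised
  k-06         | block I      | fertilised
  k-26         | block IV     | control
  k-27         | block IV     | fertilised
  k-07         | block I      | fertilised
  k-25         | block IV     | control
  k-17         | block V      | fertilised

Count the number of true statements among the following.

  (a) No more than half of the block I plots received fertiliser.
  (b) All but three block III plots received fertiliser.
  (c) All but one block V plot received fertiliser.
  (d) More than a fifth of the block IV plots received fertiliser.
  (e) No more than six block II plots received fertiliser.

1

(a) block I: |A| = 8, |A ∩ B| = 5; needs |A ∩ B| ≤ |A ∖ B| — false.
(b) block III: |A| = 5, |A ∩ B| = 1; needs |A ∖ B| = 3 — false.
(c) block V: |A| = 9, |A ∩ B| = 8; needs |A ∖ B| = 1 — true.
(d) block IV: |A| = 8, |A ∩ B| = 1; needs |A ∩ B| / |A| > 1/5 — false.
(e) block II: |A| = 7, |A ∩ B| = 7; needs |A ∩ B| ≤ 6 — false.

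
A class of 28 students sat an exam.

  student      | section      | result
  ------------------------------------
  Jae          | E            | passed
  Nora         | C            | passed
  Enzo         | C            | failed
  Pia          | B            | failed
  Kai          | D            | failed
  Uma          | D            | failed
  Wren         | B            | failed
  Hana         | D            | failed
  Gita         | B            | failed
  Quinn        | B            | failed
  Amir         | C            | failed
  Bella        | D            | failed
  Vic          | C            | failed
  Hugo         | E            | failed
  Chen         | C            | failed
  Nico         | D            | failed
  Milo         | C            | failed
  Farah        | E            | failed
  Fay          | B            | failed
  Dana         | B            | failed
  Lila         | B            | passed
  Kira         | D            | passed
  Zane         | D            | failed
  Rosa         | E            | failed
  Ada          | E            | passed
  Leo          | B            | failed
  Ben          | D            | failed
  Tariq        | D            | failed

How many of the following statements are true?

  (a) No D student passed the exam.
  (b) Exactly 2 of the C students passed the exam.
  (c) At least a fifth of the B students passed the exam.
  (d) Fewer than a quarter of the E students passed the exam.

(a) D: |A| = 9, |A ∩ B| = 1; needs A ∩ B = ∅ (|A ∩ B| = 0) — false.
(b) C: |A| = 6, |A ∩ B| = 1; needs |A ∩ B| = 2 — false.
(c) B: |A| = 8, |A ∩ B| = 1; needs |A ∩ B| / |A| ≥ 1/5 — false.
(d) E: |A| = 5, |A ∩ B| = 2; needs |A ∩ B| / |A| < 1/4 — false.

0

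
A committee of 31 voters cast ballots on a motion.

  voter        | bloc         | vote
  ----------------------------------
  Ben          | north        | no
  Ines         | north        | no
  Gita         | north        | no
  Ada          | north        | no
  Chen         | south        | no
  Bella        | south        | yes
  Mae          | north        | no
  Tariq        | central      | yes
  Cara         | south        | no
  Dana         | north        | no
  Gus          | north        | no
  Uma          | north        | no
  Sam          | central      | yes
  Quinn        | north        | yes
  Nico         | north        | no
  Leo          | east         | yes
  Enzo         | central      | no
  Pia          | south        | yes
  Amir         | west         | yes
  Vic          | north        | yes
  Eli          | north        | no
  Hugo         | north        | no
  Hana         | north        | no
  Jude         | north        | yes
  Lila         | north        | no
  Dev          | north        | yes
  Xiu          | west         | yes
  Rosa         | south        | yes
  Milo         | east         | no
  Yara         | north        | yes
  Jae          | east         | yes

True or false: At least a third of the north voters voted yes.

False

The determiner here denotes the relation: |A ∩ B| / |A| ≥ 1/3.
|A| = 18, |A ∩ B| = 5, |A ∖ B| = 13.
|A ∩ B|/|A| = 5/18, so the statement is false.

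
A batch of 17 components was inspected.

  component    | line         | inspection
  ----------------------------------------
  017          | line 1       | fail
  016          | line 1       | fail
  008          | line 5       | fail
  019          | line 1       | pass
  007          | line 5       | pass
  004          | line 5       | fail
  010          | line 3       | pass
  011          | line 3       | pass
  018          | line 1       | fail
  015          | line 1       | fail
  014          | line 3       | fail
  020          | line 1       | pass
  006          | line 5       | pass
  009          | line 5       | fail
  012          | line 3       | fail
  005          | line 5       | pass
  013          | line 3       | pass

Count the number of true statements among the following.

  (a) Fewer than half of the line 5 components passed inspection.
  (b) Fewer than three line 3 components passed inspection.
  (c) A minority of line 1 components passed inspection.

1

(a) line 5: |A| = 6, |A ∩ B| = 3; needs |A ∩ B| < |A ∖ B| — false.
(b) line 3: |A| = 5, |A ∩ B| = 3; needs |A ∩ B| < 3 — false.
(c) line 1: |A| = 6, |A ∩ B| = 2; needs |A ∩ B| < |A ∖ B| — true.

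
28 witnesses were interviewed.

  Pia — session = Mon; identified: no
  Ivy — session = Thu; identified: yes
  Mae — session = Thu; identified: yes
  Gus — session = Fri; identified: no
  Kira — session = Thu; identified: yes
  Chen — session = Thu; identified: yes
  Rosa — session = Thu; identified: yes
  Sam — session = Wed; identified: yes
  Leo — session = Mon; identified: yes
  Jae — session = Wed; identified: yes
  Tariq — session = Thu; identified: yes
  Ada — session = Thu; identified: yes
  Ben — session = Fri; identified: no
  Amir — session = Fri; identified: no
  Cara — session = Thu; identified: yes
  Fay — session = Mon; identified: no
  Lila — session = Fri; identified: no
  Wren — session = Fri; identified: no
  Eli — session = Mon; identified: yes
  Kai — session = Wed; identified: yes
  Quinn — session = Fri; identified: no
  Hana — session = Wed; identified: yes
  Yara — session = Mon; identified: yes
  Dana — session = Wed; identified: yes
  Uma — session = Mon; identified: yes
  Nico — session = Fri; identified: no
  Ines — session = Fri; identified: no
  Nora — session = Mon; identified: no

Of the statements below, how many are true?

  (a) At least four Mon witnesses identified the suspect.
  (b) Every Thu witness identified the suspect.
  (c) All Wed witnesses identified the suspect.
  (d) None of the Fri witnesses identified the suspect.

4

(a) Mon: |A| = 7, |A ∩ B| = 4; needs |A ∩ B| ≥ 4 — true.
(b) Thu: |A| = 8, |A ∩ B| = 8; needs A ⊆ B, i.e. every element of A is in B (|A ∖ B| = 0) — true.
(c) Wed: |A| = 5, |A ∩ B| = 5; needs A ⊆ B, i.e. every element of A is in B (|A ∖ B| = 0) — true.
(d) Fri: |A| = 8, |A ∩ B| = 0; needs A ∩ B = ∅ (|A ∩ B| = 0) — true.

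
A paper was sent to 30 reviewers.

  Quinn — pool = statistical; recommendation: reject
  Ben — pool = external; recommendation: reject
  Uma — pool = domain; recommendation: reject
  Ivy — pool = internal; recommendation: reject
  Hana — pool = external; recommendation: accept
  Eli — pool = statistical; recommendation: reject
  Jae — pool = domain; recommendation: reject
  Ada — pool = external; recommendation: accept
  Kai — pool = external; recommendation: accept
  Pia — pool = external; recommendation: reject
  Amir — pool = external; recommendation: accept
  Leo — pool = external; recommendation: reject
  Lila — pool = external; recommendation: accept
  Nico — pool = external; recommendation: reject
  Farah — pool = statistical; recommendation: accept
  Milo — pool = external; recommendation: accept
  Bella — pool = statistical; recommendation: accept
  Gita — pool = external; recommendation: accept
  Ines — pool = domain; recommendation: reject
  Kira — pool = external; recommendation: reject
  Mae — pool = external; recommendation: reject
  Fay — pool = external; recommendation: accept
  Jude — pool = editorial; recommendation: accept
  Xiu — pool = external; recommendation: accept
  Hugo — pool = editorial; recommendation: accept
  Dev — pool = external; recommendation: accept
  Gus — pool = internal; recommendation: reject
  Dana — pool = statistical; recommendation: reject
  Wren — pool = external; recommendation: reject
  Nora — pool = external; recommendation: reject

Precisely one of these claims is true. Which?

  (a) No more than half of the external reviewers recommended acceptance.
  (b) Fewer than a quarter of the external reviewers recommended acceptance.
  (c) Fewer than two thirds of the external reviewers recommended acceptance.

|A| = 18, |A ∩ B| = 10, |A ∖ B| = 8.
(a) requires |A ∩ B| ≤ |A ∖ B|: false.
(b) requires |A ∩ B| / |A| < 1/4: false.
(c) requires |A ∩ B| / |A| < 2/3: true.

(c)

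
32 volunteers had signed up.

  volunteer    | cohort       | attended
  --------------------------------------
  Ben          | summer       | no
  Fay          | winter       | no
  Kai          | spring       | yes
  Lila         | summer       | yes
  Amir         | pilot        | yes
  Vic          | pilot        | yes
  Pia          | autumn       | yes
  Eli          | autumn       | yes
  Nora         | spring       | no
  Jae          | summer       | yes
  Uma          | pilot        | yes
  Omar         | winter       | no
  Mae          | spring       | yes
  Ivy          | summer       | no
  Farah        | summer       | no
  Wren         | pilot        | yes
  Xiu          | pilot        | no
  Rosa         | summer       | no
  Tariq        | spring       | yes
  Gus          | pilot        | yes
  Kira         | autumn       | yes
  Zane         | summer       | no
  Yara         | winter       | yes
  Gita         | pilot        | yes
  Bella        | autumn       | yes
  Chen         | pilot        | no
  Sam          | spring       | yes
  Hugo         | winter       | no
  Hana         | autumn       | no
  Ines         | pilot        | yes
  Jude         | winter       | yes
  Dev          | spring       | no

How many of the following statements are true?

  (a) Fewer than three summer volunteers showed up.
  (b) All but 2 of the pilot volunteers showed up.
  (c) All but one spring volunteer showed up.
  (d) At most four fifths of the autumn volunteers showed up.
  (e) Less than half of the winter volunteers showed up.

4

(a) summer: |A| = 7, |A ∩ B| = 2; needs |A ∩ B| < 3 — true.
(b) pilot: |A| = 9, |A ∩ B| = 7; needs |A ∖ B| = 2 — true.
(c) spring: |A| = 6, |A ∩ B| = 4; needs |A ∖ B| = 1 — false.
(d) autumn: |A| = 5, |A ∩ B| = 4; needs |A ∩ B| / |A| ≤ 4/5 — true.
(e) winter: |A| = 5, |A ∩ B| = 2; needs |A ∩ B| < |A ∖ B| — true.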